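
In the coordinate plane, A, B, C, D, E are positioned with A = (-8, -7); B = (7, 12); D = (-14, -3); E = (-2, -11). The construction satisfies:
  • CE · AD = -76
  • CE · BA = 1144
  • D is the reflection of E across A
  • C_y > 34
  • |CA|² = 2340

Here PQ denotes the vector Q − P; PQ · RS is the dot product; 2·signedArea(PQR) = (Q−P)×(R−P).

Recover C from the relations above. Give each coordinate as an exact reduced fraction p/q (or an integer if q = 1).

1. C_x = 16  [CE · BA = 1144 ∩ CE · AD = -76]
2. C_y = 35  [CE · BA = 1144 ∩ CE · AD = -76]
   → C = (16, 35)

C = (16, 35)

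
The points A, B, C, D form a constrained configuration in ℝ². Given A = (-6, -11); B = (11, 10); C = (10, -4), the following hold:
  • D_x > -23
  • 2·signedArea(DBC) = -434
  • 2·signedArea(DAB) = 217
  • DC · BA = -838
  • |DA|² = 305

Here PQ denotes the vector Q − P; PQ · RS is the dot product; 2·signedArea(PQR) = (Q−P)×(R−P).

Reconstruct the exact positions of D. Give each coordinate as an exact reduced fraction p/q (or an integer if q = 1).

1. D_x = -22  [2·signedArea(DBC) = -434 ∩ 2·signedArea(DAB) = 217]
2. D_y = -18  [2·signedArea(DBC) = -434 ∩ 2·signedArea(DAB) = 217]
   → D = (-22, -18)

D = (-22, -18)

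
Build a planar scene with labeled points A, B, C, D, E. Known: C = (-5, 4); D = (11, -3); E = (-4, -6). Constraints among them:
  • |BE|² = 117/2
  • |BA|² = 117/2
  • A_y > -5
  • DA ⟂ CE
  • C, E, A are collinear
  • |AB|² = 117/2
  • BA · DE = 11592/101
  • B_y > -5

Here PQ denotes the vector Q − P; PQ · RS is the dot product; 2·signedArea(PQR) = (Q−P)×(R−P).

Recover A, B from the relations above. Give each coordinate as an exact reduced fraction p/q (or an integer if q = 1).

1. A_x = -419/101  [C, E, A are collinear ∩ DA ⟂ CE]
2. A_y = -456/101  [C, E, A are collinear ∩ DA ⟂ CE]
   → A = (-419/101, -456/101)
3. B_x = 7/2  [line 15·x + 3·y + -39 = 0 ∩ |BE|² = 117/2]
4. B_y = -9/2  [line 15·x + 3·y + -39 = 0 ∩ |BE|² = 117/2]
   → B = (7/2, -9/2)

A = (-419/101, -456/101)
B = (7/2, -9/2)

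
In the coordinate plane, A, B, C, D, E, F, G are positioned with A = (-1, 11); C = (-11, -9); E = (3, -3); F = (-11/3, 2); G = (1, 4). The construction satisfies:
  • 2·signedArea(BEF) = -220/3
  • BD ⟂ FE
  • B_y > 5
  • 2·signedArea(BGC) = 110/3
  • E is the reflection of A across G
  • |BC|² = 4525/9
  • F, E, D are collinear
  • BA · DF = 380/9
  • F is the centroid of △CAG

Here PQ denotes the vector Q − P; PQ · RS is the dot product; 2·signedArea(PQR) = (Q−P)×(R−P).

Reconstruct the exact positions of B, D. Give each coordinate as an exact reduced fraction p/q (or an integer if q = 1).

1. B_x = 17/3  [2·signedArea(BGC) = 110/3 ∩ 2·signedArea(BEF) = -220/3]
2. B_y = 6  [2·signedArea(BGC) = 110/3 ∩ 2·signedArea(BEF) = -220/3]
   → B = (17/3, 6)
3. D_x = 29/75  [BA · DF = 380/9 ∩ F, E, D are collinear]
4. D_y = -26/25  [BA · DF = 380/9 ∩ F, E, D are collinear]
   → D = (29/75, -26/25)

B = (17/3, 6)
D = (29/75, -26/25)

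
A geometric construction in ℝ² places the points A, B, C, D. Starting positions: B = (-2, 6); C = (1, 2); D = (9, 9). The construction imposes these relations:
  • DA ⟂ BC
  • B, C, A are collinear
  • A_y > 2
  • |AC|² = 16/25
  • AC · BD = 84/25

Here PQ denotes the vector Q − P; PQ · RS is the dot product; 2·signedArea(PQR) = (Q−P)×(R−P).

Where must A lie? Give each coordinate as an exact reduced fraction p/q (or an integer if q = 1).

1. A_x = 13/25  [B, C, A are collinear ∩ DA ⟂ BC]
2. A_y = 66/25  [B, C, A are collinear ∩ DA ⟂ BC]
   → A = (13/25, 66/25)

A = (13/25, 66/25)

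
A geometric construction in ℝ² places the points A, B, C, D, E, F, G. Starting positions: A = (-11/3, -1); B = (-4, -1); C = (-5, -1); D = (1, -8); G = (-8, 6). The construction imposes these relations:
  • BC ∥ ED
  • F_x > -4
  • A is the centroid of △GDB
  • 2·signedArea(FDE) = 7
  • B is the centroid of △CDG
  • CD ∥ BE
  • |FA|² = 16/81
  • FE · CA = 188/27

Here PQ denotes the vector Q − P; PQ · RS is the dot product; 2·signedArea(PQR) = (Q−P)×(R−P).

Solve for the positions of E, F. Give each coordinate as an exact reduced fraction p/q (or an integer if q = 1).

1. E_x = 2  [BC ∥ ED ∩ CD ∥ BE]
2. E_y = -8  [BC ∥ ED ∩ CD ∥ BE]
   → E = (2, -8)
3. F_x = -29/9  [FE · CA = 188/27 ∩ 2·signedArea(FDE) = 7]
4. F_y = -1  [FE · CA = 188/27 ∩ 2·signedArea(FDE) = 7]
   → F = (-29/9, -1)

E = (2, -8)
F = (-29/9, -1)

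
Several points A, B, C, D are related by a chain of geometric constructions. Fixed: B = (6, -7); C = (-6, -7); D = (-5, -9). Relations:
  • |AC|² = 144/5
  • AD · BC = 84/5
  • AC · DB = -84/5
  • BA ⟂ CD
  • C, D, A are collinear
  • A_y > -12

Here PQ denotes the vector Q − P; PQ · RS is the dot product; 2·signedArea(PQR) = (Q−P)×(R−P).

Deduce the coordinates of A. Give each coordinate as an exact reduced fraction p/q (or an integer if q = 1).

1. A_x = -18/5  [C, D, A are collinear ∩ BA ⟂ CD]
2. A_y = -59/5  [C, D, A are collinear ∩ BA ⟂ CD]
   → A = (-18/5, -59/5)

A = (-18/5, -59/5)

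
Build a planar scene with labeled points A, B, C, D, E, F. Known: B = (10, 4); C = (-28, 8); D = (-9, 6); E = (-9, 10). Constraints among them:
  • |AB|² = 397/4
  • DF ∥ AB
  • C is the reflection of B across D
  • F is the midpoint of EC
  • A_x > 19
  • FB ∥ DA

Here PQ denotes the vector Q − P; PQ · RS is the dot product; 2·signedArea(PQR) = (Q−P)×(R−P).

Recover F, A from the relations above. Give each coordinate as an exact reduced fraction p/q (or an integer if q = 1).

1. F_x = -37/2  [F is the midpoint of EC]
2. F_y = 9  [F is the midpoint of EC]
   → F = (-37/2, 9)
3. A_x = 39/2  [DF ∥ AB ∩ FB ∥ DA]
4. A_y = 1  [DF ∥ AB ∩ FB ∥ DA]
   → A = (39/2, 1)

A = (39/2, 1)
F = (-37/2, 9)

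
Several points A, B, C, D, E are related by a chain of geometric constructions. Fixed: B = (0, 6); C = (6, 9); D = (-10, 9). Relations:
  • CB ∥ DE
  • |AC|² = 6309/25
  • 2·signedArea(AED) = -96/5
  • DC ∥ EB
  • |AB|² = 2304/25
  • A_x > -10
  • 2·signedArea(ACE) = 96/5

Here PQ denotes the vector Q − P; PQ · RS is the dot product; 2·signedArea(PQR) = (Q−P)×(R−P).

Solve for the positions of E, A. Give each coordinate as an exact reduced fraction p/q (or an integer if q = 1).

A = (-48/5, 6)
E = (-16, 6)

1. E_x = -16  [DC ∥ EB ∩ CB ∥ DE]
2. E_y = 6  [DC ∥ EB ∩ CB ∥ DE]
   → E = (-16, 6)
3. A_x = -48/5  [2·signedArea(ACE) = 96/5 ∩ 2·signedArea(AED) = -96/5]
4. A_y = 6  [2·signedArea(ACE) = 96/5 ∩ 2·signedArea(AED) = -96/5]
   → A = (-48/5, 6)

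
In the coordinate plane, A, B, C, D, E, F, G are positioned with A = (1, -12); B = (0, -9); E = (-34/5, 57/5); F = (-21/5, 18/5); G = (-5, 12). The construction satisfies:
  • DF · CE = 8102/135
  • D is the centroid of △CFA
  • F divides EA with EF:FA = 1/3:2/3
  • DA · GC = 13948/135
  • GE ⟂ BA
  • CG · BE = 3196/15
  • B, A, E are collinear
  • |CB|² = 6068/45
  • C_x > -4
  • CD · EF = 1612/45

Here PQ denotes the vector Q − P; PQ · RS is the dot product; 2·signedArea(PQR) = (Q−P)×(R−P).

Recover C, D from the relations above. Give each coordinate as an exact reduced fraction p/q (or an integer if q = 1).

1. C_x = -46/15  [line 34/5·x + -102/5·y + 986/15 = 0 ∩ |CB|² = 6068/45]
2. C_y = 11/5  [line 34/5·x + -102/5·y + 986/15 = 0 ∩ |CB|² = 6068/45]
   → C = (-46/15, 11/5)
3. D_x = -94/45  [D is the centroid of △CFA]
4. D_y = -31/15  [D is the centroid of △CFA]
   → D = (-94/45, -31/15)

C = (-46/15, 11/5)
D = (-94/45, -31/15)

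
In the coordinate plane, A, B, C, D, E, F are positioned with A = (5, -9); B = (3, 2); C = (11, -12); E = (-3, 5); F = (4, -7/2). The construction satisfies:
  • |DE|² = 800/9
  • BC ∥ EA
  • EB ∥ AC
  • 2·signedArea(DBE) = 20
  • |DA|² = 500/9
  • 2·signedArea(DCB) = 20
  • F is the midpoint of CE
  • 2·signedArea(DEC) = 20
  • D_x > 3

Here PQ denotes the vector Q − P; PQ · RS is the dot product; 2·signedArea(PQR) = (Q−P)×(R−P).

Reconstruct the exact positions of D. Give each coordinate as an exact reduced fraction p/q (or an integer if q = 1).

D = (11/3, -5/3)

1. D_x = 11/3  [2·signedArea(DCB) = 20 ∩ 2·signedArea(DBE) = 20]
2. D_y = -5/3  [2·signedArea(DCB) = 20 ∩ 2·signedArea(DBE) = 20]
   → D = (11/3, -5/3)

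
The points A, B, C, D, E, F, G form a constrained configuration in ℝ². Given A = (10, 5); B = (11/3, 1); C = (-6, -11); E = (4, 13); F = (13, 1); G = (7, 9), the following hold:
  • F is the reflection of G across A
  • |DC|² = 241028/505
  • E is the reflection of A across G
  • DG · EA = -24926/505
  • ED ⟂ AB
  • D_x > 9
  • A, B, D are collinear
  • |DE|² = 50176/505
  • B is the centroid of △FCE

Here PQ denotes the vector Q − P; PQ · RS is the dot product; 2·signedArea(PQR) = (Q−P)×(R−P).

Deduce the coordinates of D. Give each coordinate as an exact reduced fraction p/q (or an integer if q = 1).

D = (4708/505, 2309/505)

1. D_x = 4708/505  [A, B, D are collinear ∩ ED ⟂ AB]
2. D_y = 2309/505  [A, B, D are collinear ∩ ED ⟂ AB]
   → D = (4708/505, 2309/505)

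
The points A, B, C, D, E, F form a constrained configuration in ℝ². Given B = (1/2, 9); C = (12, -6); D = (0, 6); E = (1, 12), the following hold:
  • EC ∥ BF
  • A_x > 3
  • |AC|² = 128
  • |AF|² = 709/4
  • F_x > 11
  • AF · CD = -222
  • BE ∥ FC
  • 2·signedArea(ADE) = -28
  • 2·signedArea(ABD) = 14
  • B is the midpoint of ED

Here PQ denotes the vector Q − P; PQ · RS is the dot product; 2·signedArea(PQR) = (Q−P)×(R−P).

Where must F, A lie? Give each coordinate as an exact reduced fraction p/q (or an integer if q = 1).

1. F_x = 23/2  [BE ∥ FC ∩ EC ∥ BF]
2. F_y = -9  [BE ∥ FC ∩ EC ∥ BF]
   → F = (23/2, -9)
3. A_x = 4  [AF · CD = -222 ∩ 2·signedArea(ADE) = -28]
4. A_y = 2  [AF · CD = -222 ∩ 2·signedArea(ADE) = -28]
   → A = (4, 2)

A = (4, 2)
F = (23/2, -9)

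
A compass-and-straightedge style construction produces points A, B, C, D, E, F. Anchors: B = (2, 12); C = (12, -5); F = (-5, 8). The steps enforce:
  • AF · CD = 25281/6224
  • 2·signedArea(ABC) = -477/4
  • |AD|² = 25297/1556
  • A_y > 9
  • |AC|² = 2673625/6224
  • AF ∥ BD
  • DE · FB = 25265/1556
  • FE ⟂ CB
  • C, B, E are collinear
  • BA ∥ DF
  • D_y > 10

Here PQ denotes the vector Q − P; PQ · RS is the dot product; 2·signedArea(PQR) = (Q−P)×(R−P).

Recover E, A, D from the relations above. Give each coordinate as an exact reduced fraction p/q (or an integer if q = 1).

A = (-5077/1556, 7019/778)
D = (409/1556, 8541/778)
E = (758/389, 4702/389)

1. E_x = 758/389  [C, B, E are collinear ∩ FE ⟂ CB]
2. E_y = 4702/389  [C, B, E are collinear ∩ FE ⟂ CB]
   → E = (758/389, 4702/389)
3. A_x = -5077/1556  [line 17·x + 10·y + -139/4 = 0 ∩ |AC|² = 2673625/6224]
4. A_y = 7019/778  [line 17·x + 10·y + -139/4 = 0 ∩ |AC|² = 2673625/6224]
   → A = (-5077/1556, 7019/778)
5. D_x = 409/1556  [AF · CD = 25281/6224 ∩ BA ∥ DF]
6. D_y = 8541/778  [AF · CD = 25281/6224 ∩ BA ∥ DF]
   → D = (409/1556, 8541/778)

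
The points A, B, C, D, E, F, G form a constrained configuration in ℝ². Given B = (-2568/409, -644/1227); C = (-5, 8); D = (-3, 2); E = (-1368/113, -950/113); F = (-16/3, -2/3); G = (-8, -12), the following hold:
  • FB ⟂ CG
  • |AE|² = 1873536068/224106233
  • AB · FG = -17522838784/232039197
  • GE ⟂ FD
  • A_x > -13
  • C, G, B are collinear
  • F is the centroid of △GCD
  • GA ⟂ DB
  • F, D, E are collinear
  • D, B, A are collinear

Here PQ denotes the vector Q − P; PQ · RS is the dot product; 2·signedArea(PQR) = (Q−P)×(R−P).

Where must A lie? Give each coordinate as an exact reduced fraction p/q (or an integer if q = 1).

A = (-332754600/25782133, -145118460/25782133)

1. A_x = -332754600/25782133  [D, B, A are collinear ∩ GA ⟂ DB]
2. A_y = -145118460/25782133  [D, B, A are collinear ∩ GA ⟂ DB]
   → A = (-332754600/25782133, -145118460/25782133)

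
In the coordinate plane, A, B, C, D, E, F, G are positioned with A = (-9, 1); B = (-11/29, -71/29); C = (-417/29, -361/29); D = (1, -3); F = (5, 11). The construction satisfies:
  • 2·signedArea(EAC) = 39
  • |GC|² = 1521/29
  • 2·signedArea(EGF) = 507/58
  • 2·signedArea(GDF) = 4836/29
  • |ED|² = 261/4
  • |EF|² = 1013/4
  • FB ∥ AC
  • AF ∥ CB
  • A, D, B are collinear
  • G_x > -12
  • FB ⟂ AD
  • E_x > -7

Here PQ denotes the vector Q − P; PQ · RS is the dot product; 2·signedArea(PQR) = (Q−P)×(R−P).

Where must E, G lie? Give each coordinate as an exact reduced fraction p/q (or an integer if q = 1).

1. E_x = -13/2  [line 390/29·x + -156/29·y + 2535/29 = 0 ∩ |ED|² = 261/4]
2. E_y = 0  [line 390/29·x + -156/29·y + 2535/29 = 0 ∩ |ED|² = 261/4]
   → E = (-13/2, 0)
3. G_x = -339/29  [2·signedArea(EGF) = 507/58 ∩ 2·signedArea(GDF) = 4836/29]
4. G_y = -166/29  [2·signedArea(EGF) = 507/58 ∩ 2·signedArea(GDF) = 4836/29]
   → G = (-339/29, -166/29)

E = (-13/2, 0)
G = (-339/29, -166/29)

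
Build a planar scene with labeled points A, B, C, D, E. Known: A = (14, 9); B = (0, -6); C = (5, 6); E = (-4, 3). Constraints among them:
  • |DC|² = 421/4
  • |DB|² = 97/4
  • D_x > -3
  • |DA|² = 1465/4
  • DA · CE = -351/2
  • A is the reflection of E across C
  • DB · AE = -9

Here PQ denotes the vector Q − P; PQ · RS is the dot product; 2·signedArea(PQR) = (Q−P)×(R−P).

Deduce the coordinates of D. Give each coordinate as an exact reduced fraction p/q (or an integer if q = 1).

D = (-2, -3/2)

1. D_x = -2  [line 18·x + 6·y + 45 = 0 ∩ |DA|² = 1465/4]
2. D_y = -3/2  [line 18·x + 6·y + 45 = 0 ∩ |DA|² = 1465/4]
   → D = (-2, -3/2)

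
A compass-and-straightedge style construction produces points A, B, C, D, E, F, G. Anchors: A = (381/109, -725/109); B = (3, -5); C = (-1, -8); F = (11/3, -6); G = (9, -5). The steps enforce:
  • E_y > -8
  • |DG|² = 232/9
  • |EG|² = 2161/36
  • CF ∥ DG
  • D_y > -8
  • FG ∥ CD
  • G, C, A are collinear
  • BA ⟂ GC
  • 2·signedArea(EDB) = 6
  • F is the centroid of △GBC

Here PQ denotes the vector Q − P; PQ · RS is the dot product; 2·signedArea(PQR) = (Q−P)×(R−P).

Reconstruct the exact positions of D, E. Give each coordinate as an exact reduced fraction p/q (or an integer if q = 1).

D = (13/3, -7)
E = (5/3, -15/2)

1. D_x = 13/3  [CF ∥ DG ∩ FG ∥ CD]
2. D_y = -7  [CF ∥ DG ∩ FG ∥ CD]
   → D = (13/3, -7)
3. E_x = 5/3  [line -2·x + -4/3·y + -20/3 = 0 ∩ |EG|² = 2161/36]
4. E_y = -15/2  [line -2·x + -4/3·y + -20/3 = 0 ∩ |EG|² = 2161/36]
   → E = (5/3, -15/2)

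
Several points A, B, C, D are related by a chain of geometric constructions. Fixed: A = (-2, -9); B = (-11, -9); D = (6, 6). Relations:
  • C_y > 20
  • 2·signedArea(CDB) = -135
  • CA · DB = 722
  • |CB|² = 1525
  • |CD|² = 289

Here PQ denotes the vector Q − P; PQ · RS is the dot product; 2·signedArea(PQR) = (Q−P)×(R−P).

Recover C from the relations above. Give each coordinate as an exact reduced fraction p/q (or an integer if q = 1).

C = (14, 21)

1. C_x = 14  [2·signedArea(CDB) = -135 ∩ CA · DB = 722]
2. C_y = 21  [2·signedArea(CDB) = -135 ∩ CA · DB = 722]
   → C = (14, 21)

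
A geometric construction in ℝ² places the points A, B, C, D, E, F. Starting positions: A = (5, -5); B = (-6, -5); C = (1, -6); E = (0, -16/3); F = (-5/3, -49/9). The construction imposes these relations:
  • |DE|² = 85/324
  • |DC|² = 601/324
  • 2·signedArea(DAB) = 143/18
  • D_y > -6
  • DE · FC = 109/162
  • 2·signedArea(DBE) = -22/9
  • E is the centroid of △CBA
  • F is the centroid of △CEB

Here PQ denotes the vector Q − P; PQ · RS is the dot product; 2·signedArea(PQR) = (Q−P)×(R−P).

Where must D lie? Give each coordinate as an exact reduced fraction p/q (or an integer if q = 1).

1. D_x = -1/3  [2·signedArea(DBE) = -22/9 ∩ 2·signedArea(DAB) = 143/18]
2. D_y = -103/18  [2·signedArea(DBE) = -22/9 ∩ 2·signedArea(DAB) = 143/18]
   → D = (-1/3, -103/18)

D = (-1/3, -103/18)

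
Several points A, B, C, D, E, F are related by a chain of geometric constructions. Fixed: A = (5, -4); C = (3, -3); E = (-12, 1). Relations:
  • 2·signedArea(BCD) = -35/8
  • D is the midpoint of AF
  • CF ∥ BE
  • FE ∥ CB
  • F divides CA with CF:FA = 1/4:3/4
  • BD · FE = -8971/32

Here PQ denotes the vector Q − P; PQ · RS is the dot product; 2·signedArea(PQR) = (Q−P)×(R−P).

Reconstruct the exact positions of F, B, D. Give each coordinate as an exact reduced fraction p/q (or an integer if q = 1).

1. F_x = 7/2  [F divides CA with CF:FA = 1/4:3/4]
2. F_y = -13/4  [F divides CA with CF:FA = 1/4:3/4]
   → F = (7/2, -13/4)
3. B_x = -25/2  [CF ∥ BE ∩ FE ∥ CB]
4. B_y = 5/4  [CF ∥ BE ∩ FE ∥ CB]
   → B = (-25/2, 5/4)
5. D_x = 17/4  [D is the midpoint of AF]
6. D_y = -29/8  [D is the midpoint of AF]
   → D = (17/4, -29/8)

B = (-25/2, 5/4)
D = (17/4, -29/8)
F = (7/2, -13/4)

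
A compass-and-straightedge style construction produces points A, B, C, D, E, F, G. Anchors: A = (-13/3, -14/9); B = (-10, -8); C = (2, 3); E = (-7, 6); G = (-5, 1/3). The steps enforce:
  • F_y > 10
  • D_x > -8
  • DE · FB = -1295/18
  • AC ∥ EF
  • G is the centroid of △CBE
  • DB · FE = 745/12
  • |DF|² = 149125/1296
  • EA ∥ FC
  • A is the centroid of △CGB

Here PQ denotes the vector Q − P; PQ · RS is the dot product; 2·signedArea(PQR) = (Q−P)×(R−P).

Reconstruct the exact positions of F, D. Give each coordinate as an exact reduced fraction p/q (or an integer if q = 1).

1. F_x = -2/3  [EA ∥ FC ∩ AC ∥ EF]
2. F_y = 95/9  [EA ∥ FC ∩ AC ∥ EF]
   → F = (-2/3, 95/9)
3. D_x = -31/4  [DB · FE = 745/12 ∩ DE · FB = -1295/18]
4. D_y = 5/2  [DB · FE = 745/12 ∩ DE · FB = -1295/18]
   → D = (-31/4, 5/2)

D = (-31/4, 5/2)
F = (-2/3, 95/9)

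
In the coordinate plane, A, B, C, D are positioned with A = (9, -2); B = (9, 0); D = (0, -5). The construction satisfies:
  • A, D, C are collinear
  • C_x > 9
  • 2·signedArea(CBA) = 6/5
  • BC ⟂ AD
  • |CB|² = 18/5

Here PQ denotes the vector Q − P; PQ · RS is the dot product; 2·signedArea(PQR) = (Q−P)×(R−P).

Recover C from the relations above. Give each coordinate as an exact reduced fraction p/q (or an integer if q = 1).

1. C_x = 48/5  [A, D, C are collinear ∩ BC ⟂ AD]
2. C_y = -9/5  [A, D, C are collinear ∩ BC ⟂ AD]
   → C = (48/5, -9/5)

C = (48/5, -9/5)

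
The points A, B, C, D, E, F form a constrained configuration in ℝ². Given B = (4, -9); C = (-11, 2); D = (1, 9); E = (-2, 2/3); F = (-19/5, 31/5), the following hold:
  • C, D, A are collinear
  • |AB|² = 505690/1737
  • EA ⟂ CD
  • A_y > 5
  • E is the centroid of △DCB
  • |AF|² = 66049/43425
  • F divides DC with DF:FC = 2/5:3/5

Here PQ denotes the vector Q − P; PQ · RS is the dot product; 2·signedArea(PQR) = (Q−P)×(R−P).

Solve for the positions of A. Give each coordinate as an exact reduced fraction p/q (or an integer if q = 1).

1. A_x = -939/193  [C, D, A are collinear ∩ EA ⟂ CD]
2. A_y = 3230/579  [C, D, A are collinear ∩ EA ⟂ CD]
   → A = (-939/193, 3230/579)

A = (-939/193, 3230/579)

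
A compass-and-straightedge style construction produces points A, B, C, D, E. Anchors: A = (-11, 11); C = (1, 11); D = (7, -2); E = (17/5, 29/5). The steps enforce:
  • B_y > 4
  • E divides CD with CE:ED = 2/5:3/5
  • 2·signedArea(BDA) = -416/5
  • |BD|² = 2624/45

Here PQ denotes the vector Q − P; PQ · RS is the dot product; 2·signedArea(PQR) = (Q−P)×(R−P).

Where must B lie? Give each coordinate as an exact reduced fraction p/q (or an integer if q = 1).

1. B_x = 19/5  [line -13·x + -18·y + 691/5 = 0 ∩ |BD|² = 2624/45]
2. B_y = 74/15  [line -13·x + -18·y + 691/5 = 0 ∩ |BD|² = 2624/45]
   → B = (19/5, 74/15)

B = (19/5, 74/15)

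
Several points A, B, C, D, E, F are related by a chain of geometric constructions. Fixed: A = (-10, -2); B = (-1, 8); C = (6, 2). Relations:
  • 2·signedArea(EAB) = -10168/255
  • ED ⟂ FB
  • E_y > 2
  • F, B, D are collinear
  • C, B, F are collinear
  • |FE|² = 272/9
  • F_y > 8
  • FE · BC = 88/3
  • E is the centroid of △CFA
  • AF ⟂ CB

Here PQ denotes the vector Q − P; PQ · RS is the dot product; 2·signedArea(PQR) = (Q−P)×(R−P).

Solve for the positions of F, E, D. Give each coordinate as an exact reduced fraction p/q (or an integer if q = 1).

1. F_x = -106/85  [C, B, F are collinear ∩ AF ⟂ CB]
2. F_y = 698/85  [C, B, F are collinear ∩ AF ⟂ CB]
   → F = (-106/85, 698/85)
3. E_x = -446/255  [E is the centroid of △CFA]
4. E_y = 698/255  [E is the centroid of △CFA]
   → E = (-446/255, 698/255)
5. D_x = 298/255  [F, B, D are collinear ∩ ED ⟂ FB]
6. D_y = 522/85  [F, B, D are collinear ∩ ED ⟂ FB]
   → D = (298/255, 522/85)

D = (298/255, 522/85)
E = (-446/255, 698/255)
F = (-106/85, 698/85)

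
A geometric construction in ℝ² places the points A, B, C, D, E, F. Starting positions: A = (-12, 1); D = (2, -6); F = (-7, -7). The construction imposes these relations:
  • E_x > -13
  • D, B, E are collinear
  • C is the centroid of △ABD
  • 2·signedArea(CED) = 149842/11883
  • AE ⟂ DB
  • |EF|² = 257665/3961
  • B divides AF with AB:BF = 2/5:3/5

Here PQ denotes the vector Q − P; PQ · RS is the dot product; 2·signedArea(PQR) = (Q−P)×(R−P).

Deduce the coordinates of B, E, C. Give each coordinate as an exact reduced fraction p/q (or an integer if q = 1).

1. B_x = -10  [B divides AF with AB:BF = 2/5:3/5]
2. B_y = -11/5  [B divides AF with AB:BF = 2/5:3/5]
   → B = (-10, -11/5)
3. E_x = -50458/3961  [D, B, E are collinear ∩ AE ⟂ DB]
4. E_y = -5279/3961  [D, B, E are collinear ∩ AE ⟂ DB]
   → E = (-50458/3961, -5279/3961)
5. C_x = -20/3  [C is the centroid of △ABD]
6. C_y = -12/5  [C is the centroid of △ABD]
   → C = (-20/3, -12/5)

B = (-10, -11/5)
C = (-20/3, -12/5)
E = (-50458/3961, -5279/3961)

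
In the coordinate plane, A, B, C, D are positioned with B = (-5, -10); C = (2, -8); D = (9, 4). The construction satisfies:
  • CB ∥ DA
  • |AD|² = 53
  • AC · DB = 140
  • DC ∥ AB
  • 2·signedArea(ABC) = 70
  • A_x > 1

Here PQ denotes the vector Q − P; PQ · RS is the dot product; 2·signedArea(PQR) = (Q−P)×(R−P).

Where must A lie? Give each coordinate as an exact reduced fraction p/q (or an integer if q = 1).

A = (2, 2)

1. A_x = 2  [DC ∥ AB ∩ CB ∥ DA]
2. A_y = 2  [DC ∥ AB ∩ CB ∥ DA]
   → A = (2, 2)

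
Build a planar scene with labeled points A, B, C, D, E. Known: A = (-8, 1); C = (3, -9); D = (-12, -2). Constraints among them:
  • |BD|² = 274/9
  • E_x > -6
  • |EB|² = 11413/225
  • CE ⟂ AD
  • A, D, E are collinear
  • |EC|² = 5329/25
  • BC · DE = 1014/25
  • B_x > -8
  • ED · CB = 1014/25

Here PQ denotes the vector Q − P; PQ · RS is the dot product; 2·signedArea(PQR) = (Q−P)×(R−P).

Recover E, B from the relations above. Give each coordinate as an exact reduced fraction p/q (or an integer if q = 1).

1. E_x = -144/25  [A, D, E are collinear ∩ CE ⟂ AD]
2. E_y = 67/25  [A, D, E are collinear ∩ CE ⟂ AD]
   → E = (-144/25, 67/25)
3. B_x = -7  [line -156/25·x + -117/25·y + -1599/25 = 0 ∩ |BD|² = 274/9]
4. B_y = -13/3  [line -156/25·x + -117/25·y + -1599/25 = 0 ∩ |BD|² = 274/9]
   → B = (-7, -13/3)

B = (-7, -13/3)
E = (-144/25, 67/25)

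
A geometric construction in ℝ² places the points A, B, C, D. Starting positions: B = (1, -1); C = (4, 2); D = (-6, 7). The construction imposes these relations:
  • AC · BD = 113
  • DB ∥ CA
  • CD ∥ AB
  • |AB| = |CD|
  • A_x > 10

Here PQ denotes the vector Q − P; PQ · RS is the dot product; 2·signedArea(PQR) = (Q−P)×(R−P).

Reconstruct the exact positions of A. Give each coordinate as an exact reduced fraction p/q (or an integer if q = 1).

1. A_x = 11  [CD ∥ AB ∩ DB ∥ CA]
2. A_y = -6  [CD ∥ AB ∩ DB ∥ CA]
   → A = (11, -6)

A = (11, -6)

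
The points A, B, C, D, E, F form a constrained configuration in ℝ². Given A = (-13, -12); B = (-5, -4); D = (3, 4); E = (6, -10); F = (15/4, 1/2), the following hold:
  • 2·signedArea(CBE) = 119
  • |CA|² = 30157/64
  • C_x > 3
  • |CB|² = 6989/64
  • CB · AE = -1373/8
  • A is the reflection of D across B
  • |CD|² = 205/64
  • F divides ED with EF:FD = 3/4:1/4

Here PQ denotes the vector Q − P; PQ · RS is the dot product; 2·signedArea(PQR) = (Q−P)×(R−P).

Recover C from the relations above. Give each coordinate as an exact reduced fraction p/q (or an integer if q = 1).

1. C_x = 27/8  [CB · AE = -1373/8 ∩ 2·signedArea(CBE) = 119]
2. C_y = 9/4  [CB · AE = -1373/8 ∩ 2·signedArea(CBE) = 119]
   → C = (27/8, 9/4)

C = (27/8, 9/4)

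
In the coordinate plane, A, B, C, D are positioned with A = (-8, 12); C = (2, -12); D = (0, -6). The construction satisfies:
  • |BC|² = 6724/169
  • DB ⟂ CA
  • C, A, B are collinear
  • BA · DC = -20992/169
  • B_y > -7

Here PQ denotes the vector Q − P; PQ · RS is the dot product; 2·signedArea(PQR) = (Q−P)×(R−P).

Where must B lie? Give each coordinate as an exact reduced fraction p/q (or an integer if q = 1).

B = (-72/169, -1044/169)

1. B_x = -72/169  [C, A, B are collinear ∩ DB ⟂ CA]
2. B_y = -1044/169  [C, A, B are collinear ∩ DB ⟂ CA]
   → B = (-72/169, -1044/169)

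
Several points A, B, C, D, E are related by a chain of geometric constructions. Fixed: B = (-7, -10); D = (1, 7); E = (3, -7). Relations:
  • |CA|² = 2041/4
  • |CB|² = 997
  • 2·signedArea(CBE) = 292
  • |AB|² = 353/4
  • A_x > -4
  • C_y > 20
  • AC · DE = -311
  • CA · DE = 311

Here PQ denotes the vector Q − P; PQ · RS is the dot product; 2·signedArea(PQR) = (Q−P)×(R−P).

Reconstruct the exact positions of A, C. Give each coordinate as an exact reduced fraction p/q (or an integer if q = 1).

A = (-3, -3/2)
C = (-1, 21)

1. C_x = -1  [line -3·x + 10·y + -213 = 0 ∩ |CB|² = 997]
2. C_y = 21  [line -3·x + 10·y + -213 = 0 ∩ |CB|² = 997]
   → C = (-1, 21)
3. A_x = -3  [line -2·x + 14·y + 15 = 0 ∩ |AB|² = 353/4]
4. A_y = -3/2  [line -2·x + 14·y + 15 = 0 ∩ |AB|² = 353/4]
   → A = (-3, -3/2)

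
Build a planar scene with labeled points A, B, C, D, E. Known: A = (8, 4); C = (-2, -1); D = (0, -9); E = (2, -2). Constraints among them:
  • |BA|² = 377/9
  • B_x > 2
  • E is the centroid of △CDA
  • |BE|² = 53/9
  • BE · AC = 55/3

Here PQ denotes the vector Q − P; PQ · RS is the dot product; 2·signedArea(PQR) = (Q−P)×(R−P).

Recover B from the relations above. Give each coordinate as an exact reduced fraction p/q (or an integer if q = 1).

B = (8/3, 1/3)

1. B_x = 8/3  [line 10·x + 5·y + -85/3 = 0 ∩ |BA|² = 377/9]
2. B_y = 1/3  [line 10·x + 5·y + -85/3 = 0 ∩ |BA|² = 377/9]
   → B = (8/3, 1/3)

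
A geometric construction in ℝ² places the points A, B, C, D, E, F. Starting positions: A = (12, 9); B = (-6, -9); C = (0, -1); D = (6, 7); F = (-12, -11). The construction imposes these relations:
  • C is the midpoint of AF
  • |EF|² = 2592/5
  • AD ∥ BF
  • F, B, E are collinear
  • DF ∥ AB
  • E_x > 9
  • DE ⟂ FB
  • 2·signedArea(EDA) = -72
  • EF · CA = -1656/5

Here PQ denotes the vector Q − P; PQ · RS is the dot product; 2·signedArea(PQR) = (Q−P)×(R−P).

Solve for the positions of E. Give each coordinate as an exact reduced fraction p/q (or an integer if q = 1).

E = (48/5, -19/5)

1. E_x = 48/5  [F, B, E are collinear ∩ DE ⟂ FB]
2. E_y = -19/5  [F, B, E are collinear ∩ DE ⟂ FB]
   → E = (48/5, -19/5)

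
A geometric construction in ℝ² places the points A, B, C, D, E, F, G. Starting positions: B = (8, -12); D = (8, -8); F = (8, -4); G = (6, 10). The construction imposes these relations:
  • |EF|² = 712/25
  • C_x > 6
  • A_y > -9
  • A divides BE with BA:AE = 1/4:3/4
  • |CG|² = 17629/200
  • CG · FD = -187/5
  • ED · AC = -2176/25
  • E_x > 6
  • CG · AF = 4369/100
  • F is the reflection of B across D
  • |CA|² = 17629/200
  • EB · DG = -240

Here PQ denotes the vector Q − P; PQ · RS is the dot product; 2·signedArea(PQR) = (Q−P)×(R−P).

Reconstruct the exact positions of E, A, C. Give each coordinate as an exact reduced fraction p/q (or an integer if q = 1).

A = (77/10, -87/10)
C = (137/20, 13/20)
E = (34/5, 6/5)

1. C_y = 13/20  [CG · FD = -187/5]
2. C_x = 137/20  [|CG|² = 17629/200]
   → C = (137/20, 13/20)
3. A_x = 77/10  [line 17/20·x + -187/20·y + -8789/100 = 0 ∩ |CA|² = 17629/200]
4. A_y = -87/10  [line 17/20·x + -187/20·y + -8789/100 = 0 ∩ |CA|² = 17629/200]
   → A = (77/10, -87/10)
5. E_x = 34/5  [ED · AC = -2176/25 ∩ A divides BE with BA:AE = 1/4:3/4]
6. E_y = 6/5  [ED · AC = -2176/25 ∩ A divides BE with BA:AE = 1/4:3/4]
   → E = (34/5, 6/5)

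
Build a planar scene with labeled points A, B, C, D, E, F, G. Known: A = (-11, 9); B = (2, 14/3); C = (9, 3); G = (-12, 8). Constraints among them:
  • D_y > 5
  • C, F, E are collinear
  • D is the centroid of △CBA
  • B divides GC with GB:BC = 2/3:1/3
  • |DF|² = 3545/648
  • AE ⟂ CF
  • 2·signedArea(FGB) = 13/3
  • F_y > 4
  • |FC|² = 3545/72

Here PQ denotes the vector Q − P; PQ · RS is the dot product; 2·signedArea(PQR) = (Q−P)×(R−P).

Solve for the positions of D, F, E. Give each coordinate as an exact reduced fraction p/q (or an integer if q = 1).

D = (0, 50/9)
E = (-39294/3545, 30852/3545)
F = (9/4, 59/12)

1. D_x = 0  [D is the centroid of △CBA]
2. D_y = 50/9  [D is the centroid of △CBA]
   → D = (0, 50/9)
3. F_x = 9/4  [line 10/3·x + 14·y + -229/3 = 0 ∩ |FC|² = 3545/72]
4. F_y = 59/12  [line 10/3·x + 14·y + -229/3 = 0 ∩ |FC|² = 3545/72]
   → F = (9/4, 59/12)
5. E_x = -39294/3545  [C, F, E are collinear ∩ AE ⟂ CF]
6. E_y = 30852/3545  [C, F, E are collinear ∩ AE ⟂ CF]
   → E = (-39294/3545, 30852/3545)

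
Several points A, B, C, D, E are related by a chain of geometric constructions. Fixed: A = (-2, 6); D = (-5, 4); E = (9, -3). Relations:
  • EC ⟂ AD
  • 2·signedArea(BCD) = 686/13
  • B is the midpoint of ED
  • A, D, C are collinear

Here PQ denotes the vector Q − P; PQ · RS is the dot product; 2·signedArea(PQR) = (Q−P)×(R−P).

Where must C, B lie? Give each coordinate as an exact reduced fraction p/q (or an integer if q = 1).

1. C_x = 19/13  [A, D, C are collinear ∩ EC ⟂ AD]
2. C_y = 108/13  [A, D, C are collinear ∩ EC ⟂ AD]
   → C = (19/13, 108/13)
3. B_x = 2  [B is the midpoint of ED]
4. B_y = 1/2  [B is the midpoint of ED]
   → B = (2, 1/2)

B = (2, 1/2)
C = (19/13, 108/13)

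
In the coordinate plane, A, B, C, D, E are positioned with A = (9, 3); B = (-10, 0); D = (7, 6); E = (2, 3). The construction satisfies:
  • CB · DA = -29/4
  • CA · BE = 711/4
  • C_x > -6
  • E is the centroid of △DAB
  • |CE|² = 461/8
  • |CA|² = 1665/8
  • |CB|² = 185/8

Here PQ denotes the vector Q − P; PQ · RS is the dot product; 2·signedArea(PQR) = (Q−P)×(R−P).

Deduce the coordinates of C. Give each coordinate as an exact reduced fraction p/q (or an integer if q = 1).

1. C_x = -21/4  [CB · DA = -29/4 ∩ CA · BE = 711/4]
2. C_y = 3/4  [CB · DA = -29/4 ∩ CA · BE = 711/4]
   → C = (-21/4, 3/4)

C = (-21/4, 3/4)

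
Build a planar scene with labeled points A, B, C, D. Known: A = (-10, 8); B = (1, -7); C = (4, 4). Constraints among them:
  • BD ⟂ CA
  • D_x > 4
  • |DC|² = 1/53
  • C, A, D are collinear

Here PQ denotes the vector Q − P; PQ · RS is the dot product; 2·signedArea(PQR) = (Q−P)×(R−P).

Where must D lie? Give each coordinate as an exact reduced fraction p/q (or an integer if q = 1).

1. D_x = 219/53  [C, A, D are collinear ∩ BD ⟂ CA]
2. D_y = 210/53  [C, A, D are collinear ∩ BD ⟂ CA]
   → D = (219/53, 210/53)

D = (219/53, 210/53)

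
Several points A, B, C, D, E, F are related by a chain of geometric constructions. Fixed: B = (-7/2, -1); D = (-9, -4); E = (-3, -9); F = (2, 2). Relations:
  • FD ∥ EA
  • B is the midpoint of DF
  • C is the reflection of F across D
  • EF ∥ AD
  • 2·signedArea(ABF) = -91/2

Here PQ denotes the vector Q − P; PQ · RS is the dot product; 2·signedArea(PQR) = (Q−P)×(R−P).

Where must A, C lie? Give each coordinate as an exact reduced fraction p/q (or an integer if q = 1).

1. A_x = -14  [EF ∥ AD ∩ FD ∥ EA]
2. A_y = -15  [EF ∥ AD ∩ FD ∥ EA]
   → A = (-14, -15)
3. C_x = -20  [C is the reflection of F across D]
4. C_y = -10  [C is the reflection of F across D]
   → C = (-20, -10)

A = (-14, -15)
C = (-20, -10)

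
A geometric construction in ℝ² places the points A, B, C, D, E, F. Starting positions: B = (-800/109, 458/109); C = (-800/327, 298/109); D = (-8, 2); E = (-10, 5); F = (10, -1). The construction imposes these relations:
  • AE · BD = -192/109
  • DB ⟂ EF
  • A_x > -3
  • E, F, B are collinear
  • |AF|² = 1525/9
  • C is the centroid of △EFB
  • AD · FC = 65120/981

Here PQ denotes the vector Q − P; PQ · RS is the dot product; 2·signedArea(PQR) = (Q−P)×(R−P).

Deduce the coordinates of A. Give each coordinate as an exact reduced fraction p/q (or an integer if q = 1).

1. A_x = -8/3  [AD · FC = 65120/981 ∩ AE · BD = -192/109]
2. A_y = 2  [AD · FC = 65120/981 ∩ AE · BD = -192/109]
   → A = (-8/3, 2)

A = (-8/3, 2)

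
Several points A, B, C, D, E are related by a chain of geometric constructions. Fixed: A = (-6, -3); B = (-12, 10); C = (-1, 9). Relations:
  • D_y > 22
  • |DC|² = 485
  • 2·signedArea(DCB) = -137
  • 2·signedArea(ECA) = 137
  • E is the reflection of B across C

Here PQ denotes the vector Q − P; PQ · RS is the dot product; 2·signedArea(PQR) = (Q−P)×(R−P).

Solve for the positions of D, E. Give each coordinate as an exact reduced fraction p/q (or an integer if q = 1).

D = (-18, 23)
E = (10, 8)

1. D_x = -18  [line -1·x + -11·y + 235 = 0 ∩ |DC|² = 485]
2. D_y = 23  [line -1·x + -11·y + 235 = 0 ∩ |DC|² = 485]
   → D = (-18, 23)
3. E_x = 10  [E is the reflection of B across C]
4. E_y = 8  [E is the reflection of B across C]
   → E = (10, 8)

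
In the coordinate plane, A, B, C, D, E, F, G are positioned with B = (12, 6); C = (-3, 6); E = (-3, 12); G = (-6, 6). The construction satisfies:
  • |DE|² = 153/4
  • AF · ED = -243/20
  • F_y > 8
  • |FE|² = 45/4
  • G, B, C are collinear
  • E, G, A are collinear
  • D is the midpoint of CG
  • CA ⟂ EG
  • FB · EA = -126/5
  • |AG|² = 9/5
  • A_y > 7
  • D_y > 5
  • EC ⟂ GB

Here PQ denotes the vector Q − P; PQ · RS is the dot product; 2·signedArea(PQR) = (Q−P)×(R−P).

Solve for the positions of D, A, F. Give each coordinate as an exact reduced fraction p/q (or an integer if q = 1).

A = (-27/5, 36/5)
D = (-9/2, 6)
F = (-9/2, 9)

1. D_x = -9/2  [D is the midpoint of CG]
2. D_y = 6  [D is the midpoint of CG]
   → D = (-9/2, 6)
3. A_x = -27/5  [E, G, A are collinear ∩ CA ⟂ EG]
4. A_y = 36/5  [E, G, A are collinear ∩ CA ⟂ EG]
   → A = (-27/5, 36/5)
5. F_x = -9/2  [FB · EA = -126/5 ∩ AF · ED = -243/20]
6. F_y = 9  [FB · EA = -126/5 ∩ AF · ED = -243/20]
   → F = (-9/2, 9)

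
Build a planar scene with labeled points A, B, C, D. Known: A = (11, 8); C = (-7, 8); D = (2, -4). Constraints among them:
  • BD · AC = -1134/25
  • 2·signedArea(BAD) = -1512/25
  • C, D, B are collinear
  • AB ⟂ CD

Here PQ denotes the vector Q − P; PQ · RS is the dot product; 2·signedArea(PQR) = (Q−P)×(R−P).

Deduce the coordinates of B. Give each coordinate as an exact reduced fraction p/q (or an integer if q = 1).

1. B_x = -13/25  [C, D, B are collinear ∩ AB ⟂ CD]
2. B_y = -16/25  [C, D, B are collinear ∩ AB ⟂ CD]
   → B = (-13/25, -16/25)

B = (-13/25, -16/25)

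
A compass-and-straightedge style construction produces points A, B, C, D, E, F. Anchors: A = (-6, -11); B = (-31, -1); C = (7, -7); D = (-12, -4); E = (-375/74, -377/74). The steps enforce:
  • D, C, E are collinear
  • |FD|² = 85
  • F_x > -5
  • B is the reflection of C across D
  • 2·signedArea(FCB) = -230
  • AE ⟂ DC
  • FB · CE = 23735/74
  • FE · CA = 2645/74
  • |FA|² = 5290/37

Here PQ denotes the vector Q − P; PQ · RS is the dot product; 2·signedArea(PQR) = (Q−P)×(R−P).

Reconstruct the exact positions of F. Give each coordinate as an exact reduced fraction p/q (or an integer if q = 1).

F = (-153/37, 30/37)

1. F_x = -153/37  [FB · CE = 23735/74 ∩ FE · CA = 2645/74]
2. F_y = 30/37  [FB · CE = 23735/74 ∩ FE · CA = 2645/74]
   → F = (-153/37, 30/37)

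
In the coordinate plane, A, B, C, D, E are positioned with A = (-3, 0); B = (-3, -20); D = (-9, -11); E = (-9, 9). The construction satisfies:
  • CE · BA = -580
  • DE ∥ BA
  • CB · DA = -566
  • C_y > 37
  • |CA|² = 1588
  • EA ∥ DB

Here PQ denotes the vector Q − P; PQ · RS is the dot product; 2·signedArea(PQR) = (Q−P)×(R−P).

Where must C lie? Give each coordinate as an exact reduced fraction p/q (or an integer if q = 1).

C = (-15, 38)

1. C_x = -15  [CE · BA = -580 ∩ CB · DA = -566]
2. C_y = 38  [CE · BA = -580 ∩ CB · DA = -566]
   → C = (-15, 38)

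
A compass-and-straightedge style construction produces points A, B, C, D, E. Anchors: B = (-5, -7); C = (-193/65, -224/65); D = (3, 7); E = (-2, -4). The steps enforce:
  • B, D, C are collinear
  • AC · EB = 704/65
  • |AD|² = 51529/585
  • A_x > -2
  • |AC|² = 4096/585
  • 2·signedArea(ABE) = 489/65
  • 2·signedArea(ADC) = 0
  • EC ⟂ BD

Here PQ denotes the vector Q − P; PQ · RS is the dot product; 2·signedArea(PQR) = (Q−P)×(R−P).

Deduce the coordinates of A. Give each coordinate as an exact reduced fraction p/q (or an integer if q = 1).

1. A_x = -323/195  [2·signedArea(ADC) = 0 ∩ 2·signedArea(ABE) = 489/65]
2. A_y = -224/195  [2·signedArea(ADC) = 0 ∩ 2·signedArea(ABE) = 489/65]
   → A = (-323/195, -224/195)

A = (-323/195, -224/195)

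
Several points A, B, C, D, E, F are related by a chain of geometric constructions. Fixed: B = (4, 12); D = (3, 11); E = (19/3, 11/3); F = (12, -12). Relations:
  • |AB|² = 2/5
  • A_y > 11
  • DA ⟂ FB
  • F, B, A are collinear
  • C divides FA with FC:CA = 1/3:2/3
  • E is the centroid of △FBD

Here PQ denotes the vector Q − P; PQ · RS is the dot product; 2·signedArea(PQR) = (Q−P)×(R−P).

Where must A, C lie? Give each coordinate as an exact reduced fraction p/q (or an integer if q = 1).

A = (21/5, 57/5)
C = (47/5, -21/5)

1. A_x = 21/5  [F, B, A are collinear ∩ DA ⟂ FB]
2. A_y = 57/5  [F, B, A are collinear ∩ DA ⟂ FB]
   → A = (21/5, 57/5)
3. C_x = 47/5  [C divides FA with FC:CA = 1/3:2/3]
4. C_y = -21/5  [C divides FA with FC:CA = 1/3:2/3]
   → C = (47/5, -21/5)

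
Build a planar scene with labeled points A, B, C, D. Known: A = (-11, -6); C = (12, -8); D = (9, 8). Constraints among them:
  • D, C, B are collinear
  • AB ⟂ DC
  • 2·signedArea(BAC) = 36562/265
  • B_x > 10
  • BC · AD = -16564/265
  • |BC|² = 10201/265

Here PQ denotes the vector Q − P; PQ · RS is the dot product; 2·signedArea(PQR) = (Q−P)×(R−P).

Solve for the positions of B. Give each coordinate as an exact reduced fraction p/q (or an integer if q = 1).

1. B_x = 2877/265  [D, C, B are collinear ∩ AB ⟂ DC]
2. B_y = -504/265  [D, C, B are collinear ∩ AB ⟂ DC]
   → B = (2877/265, -504/265)

B = (2877/265, -504/265)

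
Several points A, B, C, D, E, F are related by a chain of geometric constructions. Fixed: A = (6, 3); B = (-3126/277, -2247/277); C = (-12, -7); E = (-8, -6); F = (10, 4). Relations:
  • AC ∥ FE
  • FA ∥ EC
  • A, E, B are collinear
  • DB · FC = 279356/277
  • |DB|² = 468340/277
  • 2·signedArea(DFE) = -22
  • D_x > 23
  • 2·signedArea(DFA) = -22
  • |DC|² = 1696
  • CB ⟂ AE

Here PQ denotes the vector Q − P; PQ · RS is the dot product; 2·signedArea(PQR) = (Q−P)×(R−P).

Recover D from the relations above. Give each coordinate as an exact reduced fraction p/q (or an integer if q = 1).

1. D_x = 24  [2·signedArea(DFA) = -22 ∩ DB · FC = 279356/277]
2. D_y = 13  [2·signedArea(DFA) = -22 ∩ DB · FC = 279356/277]
   → D = (24, 13)

D = (24, 13)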